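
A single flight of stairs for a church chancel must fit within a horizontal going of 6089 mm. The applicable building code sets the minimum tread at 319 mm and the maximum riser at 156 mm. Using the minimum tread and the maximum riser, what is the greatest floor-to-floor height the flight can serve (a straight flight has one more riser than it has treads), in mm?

Treads that fit: ⌊6089 / 319⌋ = 19.
Risers = treads + 1 = 20.
Maximum height = 20 × 156 = 3120 mm.

3120 mm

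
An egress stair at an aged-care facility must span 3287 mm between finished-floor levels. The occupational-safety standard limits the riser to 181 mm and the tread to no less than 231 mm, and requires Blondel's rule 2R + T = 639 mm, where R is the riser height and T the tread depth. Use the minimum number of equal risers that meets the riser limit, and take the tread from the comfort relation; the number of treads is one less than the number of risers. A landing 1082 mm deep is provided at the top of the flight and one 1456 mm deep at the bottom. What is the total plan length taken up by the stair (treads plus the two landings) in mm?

7812 mm

⌈3287/181⌉ = 19 risers.
R = 3287 ÷ 19 = 173 mm.
Tread T = 639 − 2 × 173 = 293 mm (≥ 231 mm).
Going = (19 − 1) × 293 = 5274 mm.
Enclosure = 5274 + 1082 + 1456 = 7812 mm.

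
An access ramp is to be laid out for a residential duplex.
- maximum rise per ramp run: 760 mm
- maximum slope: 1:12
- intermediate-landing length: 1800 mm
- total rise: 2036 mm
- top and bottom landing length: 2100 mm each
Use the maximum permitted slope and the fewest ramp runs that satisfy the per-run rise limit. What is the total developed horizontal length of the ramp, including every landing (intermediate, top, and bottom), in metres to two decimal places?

At most 760 each: 2036/760 = 2.68, giving 3 ramp runs. That means 2 intermediate landings.
Horizontal run for 2036 mm of rise at 1:12 is 2036 × 12 = 24432 mm.
Intermediate landings: 2 × 1800 = 3600 mm.
Top and bottom landings: 2 × 2100 = 4200 mm.
Total = 24432 + 3600 + 4200 = 32232 mm.
= 32.23 m.

32.23 m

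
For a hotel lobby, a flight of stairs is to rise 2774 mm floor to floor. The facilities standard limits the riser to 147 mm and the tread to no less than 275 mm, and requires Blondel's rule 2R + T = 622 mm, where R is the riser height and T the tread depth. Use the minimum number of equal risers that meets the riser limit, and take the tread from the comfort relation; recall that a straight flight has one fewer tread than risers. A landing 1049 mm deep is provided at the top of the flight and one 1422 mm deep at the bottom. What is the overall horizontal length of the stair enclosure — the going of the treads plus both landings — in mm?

2774 / 147 = 18.871 → round up to 19 risers.
R = 2774 ÷ 19 = 146 mm.
From 2R + T = 622: T = 622 − 292 = 330 mm.
Going = (19 − 1) × 330 = 5940 mm.
Enclosure = 5940 + 1049 + 1422 = 8411 mm.

8411 mm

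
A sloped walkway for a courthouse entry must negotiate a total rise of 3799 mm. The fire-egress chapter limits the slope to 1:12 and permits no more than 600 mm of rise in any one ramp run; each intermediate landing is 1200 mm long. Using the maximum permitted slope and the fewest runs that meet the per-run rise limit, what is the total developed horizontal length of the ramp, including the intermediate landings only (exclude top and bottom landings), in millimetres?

3799 / 600 = 6.33, so 7 ramp runs are needed. That means 6 intermediate landings.
Horizontal run for 3799 mm of rise at 1:12 is 3799 × 12 = 45588 mm.
6 intermediate landings contribute 6 × 1200 = 7200 mm.
Total developed length = 45588 + 7200 = 52788 mm.

52788 mm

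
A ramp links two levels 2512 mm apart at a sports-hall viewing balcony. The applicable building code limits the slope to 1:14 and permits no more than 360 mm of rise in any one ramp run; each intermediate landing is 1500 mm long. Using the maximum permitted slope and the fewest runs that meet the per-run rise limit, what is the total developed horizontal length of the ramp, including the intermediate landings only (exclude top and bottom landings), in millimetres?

44168 mm

At most 360 each: 2512/360 = 6.98, giving 7 ramp runs. That means 6 intermediate landings.
Horizontal run for 2512 mm of rise at 1:14 is 2512 × 14 = 35168 mm.
Intermediate landings: 6 × 1500 = 9000 mm.
Developed length = 35168 + 9000 = 44168 mm.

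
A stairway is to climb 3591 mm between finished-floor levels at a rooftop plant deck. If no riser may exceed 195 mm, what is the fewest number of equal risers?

At most 195 each: 3591/195 = 18.42, giving 19 risers.

19 risers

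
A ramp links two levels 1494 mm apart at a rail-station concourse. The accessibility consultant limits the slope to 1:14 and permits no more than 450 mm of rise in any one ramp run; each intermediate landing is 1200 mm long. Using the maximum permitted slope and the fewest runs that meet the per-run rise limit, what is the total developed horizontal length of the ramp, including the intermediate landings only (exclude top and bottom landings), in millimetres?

24516 mm

1494 / 450 = 3.320 → round up to 4 ramp runs. That means 3 intermediate landings.
Horizontal run for 1494 mm of rise at 1:14 is 1494 × 14 = 20916 mm.
Intermediate landings: 3 × 1200 = 3600 mm.
Total developed length = 20916 + 3600 = 24516 mm.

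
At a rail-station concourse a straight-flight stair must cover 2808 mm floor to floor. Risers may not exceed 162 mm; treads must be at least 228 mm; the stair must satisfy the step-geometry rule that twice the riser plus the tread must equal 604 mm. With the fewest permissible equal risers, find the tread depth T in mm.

2808 / 162 = 17.33, so 18 risers are needed.
Riser R = 2808 / 18 = 156 mm, within the 162 mm limit.
Tread T = 604 − 2 × 156 = 292 mm (≥ 228 mm).

292 mm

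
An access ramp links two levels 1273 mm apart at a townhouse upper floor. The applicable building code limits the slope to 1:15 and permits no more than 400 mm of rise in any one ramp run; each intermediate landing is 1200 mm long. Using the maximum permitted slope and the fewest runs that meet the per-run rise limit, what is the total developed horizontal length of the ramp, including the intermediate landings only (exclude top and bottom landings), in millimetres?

At most 400 each: 1273/400 = 3.18, giving 4 ramp runs. That means 3 intermediate landings.
Ramp run (horizontal) at 1:15: 1273 × 15 = 19095 mm.
Intermediate landings: 3 × 1200 = 3600 mm.
Total developed length = 19095 + 3600 = 22695 mm.

22695 mm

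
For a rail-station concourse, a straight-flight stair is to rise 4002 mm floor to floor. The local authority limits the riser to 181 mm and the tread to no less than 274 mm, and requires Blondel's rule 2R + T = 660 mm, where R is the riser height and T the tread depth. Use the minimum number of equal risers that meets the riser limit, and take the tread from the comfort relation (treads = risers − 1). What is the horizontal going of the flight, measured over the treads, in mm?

At most 181 each: 4002/181 = 22.11, giving 23 risers.
R = 4002 ÷ 23 = 174 mm.
From 2R + T = 660: T = 660 − 348 = 312 mm.
Going = (23 − 1) × 312 = 6864 mm.

6864 mm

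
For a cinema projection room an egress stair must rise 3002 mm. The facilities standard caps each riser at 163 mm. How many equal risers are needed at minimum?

19 risers

⌈3002/163⌉ = 19 risers.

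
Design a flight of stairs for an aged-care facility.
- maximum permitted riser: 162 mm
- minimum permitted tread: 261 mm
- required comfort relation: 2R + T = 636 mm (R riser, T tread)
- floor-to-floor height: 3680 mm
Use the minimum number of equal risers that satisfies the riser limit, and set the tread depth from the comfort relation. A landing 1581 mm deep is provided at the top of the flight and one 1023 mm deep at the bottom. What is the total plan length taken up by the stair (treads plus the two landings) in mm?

At most 162 each: 3680/162 = 22.72, giving 23 risers.
Each riser is 3680/23 = 160 mm (≤ 162 mm).
T = 636 − 2·160 = 316 mm, which satisfies the 261 mm minimum.
23 risers give 22 treads; going = 22 × 316 = 6952 mm.
Enclosure = 6952 + 1581 + 1023 = 9556 mm.

9556 mm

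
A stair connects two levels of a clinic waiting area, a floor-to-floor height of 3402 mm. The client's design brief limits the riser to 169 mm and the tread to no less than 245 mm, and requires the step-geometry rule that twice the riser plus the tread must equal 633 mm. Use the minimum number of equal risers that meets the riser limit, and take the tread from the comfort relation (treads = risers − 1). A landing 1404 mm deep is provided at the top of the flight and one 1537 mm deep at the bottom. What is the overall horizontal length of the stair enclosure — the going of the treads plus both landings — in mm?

9121 mm

At most 169 each: 3402/169 = 20.13, giving 21 risers.
Riser R = 3402 / 21 = 162 mm, within the 169 mm limit.
Tread T = 633 − 2 × 162 = 309 mm (≥ 245 mm).
21 risers give 20 treads; going = 20 × 309 = 6180 mm.
Add landings: 6180 + 1404 + 1537 = 9121 mm.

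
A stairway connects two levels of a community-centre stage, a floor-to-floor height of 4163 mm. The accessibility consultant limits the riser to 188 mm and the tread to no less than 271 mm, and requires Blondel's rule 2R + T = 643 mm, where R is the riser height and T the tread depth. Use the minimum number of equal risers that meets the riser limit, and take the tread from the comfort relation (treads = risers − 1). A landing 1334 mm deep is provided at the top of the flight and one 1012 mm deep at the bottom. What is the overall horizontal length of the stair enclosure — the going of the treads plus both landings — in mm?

8528 mm

⌈4163/188⌉ = 23 risers.
R = 4163 ÷ 23 = 181 mm.
From 2R + T = 643: T = 643 − 362 = 281 mm.
23 risers give 22 treads; going = 22 × 281 = 6182 mm.
Add landings: 6182 + 1334 + 1012 = 8528 mm.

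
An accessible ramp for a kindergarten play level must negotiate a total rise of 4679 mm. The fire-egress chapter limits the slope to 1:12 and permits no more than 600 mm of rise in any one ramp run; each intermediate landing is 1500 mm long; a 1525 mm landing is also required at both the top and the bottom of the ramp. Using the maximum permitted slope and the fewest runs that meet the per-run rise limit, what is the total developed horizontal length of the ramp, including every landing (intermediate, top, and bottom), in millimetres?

69698 mm

⌈4679/600⌉ = 8 ramp runs. That means 7 intermediate landings.
Ramp run (horizontal) at 1:12: 4679 × 12 = 56148 mm.
Intermediate landings: 7 × 1500 = 10500 mm.
Top and bottom landings: 2 × 1525 = 3050 mm.
Total = 56148 + 10500 + 3050 = 69698 mm.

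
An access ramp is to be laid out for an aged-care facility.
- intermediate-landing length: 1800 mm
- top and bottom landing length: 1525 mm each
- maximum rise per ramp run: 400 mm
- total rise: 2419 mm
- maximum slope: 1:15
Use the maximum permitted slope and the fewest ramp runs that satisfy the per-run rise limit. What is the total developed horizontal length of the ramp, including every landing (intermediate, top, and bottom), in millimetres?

2419 / 400 = 6.048 → round up to 7 ramp runs. That means 6 intermediate landings.
Horizontal run for 2419 mm of rise at 1:15 is 2419 × 15 = 36285 mm.
Intermediate landings: 6 × 1800 = 10800 mm.
Top and bottom landings: 2 × 1525 = 3050 mm.
Total = 36285 + 10800 + 3050 = 50135 mm.

50135 mm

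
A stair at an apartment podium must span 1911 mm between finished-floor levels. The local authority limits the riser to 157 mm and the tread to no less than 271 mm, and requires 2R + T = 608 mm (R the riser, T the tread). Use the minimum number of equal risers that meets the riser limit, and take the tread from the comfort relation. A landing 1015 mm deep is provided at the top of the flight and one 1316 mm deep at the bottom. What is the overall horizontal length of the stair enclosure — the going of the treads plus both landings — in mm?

6099 mm

At most 157 each: 1911/157 = 12.17, giving 13 risers.
Riser R = 1911 / 13 = 147 mm, within the 157 mm limit.
From 2R + T = 608: T = 608 − 294 = 314 mm.
Going = (13 − 1) × 314 = 3768 mm.
Enclosure = 3768 + 1015 + 1316 = 6099 mm.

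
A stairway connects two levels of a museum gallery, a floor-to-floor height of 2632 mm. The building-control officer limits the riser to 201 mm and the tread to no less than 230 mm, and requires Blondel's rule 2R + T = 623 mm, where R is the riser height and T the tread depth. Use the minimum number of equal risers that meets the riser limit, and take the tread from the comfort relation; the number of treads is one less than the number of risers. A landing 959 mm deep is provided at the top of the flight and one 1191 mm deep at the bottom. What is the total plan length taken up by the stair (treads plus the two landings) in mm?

2632 / 201 = 13.095 → round up to 14 risers.
Each riser is 2632/14 = 188 mm (≤ 201 mm).
T = 623 − 2·188 = 247 mm, which satisfies the 230 mm minimum.
Going = (14 − 1) × 247 = 3211 mm.
Enclosure = 3211 + 959 + 1191 = 5361 mm.

5361 mm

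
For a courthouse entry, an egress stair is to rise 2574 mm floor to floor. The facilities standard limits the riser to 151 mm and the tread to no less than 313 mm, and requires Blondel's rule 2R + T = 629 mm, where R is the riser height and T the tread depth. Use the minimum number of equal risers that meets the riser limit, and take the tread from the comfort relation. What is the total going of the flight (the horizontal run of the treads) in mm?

5831 mm

⌈2574/151⌉ = 18 risers.
R = 2574 ÷ 18 = 143 mm.
T = 629 − 2·143 = 343 mm, which satisfies the 313 mm minimum.
18 risers give 17 treads; going = 17 × 343 = 5831 mm.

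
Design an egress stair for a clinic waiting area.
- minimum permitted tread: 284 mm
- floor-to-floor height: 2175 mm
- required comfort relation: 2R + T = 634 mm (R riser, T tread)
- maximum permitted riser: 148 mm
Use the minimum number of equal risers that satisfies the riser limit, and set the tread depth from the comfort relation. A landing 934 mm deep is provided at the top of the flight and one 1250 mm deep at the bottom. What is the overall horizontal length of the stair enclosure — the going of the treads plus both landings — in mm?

⌈2175/148⌉ = 15 risers.
Riser R = 2175 / 15 = 145 mm, within the 148 mm limit.
T = 634 − 2·145 = 344 mm, which satisfies the 284 mm minimum.
Going = (15 − 1) × 344 = 4816 mm.
Enclosure = 4816 + 934 + 1250 = 7000 mm.

7000 mm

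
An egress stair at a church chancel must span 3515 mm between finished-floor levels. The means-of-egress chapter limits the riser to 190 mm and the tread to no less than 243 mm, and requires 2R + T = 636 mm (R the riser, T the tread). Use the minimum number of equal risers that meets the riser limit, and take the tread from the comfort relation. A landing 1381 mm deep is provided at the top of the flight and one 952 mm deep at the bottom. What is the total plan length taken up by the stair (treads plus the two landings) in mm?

At most 190 each: 3515/190 = 18.50, giving 19 risers.
Riser R = 3515 / 19 = 185 mm, within the 190 mm limit.
Tread T = 636 − 2 × 185 = 266 mm (≥ 243 mm).
19 risers give 18 treads; going = 18 × 266 = 4788 mm.
Enclosure = 4788 + 1381 + 952 = 7121 mm.

7121 mm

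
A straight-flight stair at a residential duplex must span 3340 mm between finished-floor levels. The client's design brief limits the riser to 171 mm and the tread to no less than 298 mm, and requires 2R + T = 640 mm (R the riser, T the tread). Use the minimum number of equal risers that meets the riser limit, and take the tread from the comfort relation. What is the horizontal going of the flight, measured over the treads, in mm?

3340 / 171 = 19.53, so 20 risers are needed.
Each riser is 3340/20 = 167 mm (≤ 171 mm).
T = 640 − 2·167 = 306 mm, which satisfies the 298 mm minimum.
Going = (20 − 1) × 306 = 5814 mm.

5814 mm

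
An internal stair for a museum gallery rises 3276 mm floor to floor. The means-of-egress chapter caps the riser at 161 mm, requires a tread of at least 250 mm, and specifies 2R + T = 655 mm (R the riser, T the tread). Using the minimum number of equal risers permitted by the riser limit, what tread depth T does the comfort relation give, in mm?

343 mm

3276 / 161 = 20.348 → round up to 21 risers.
R = 3276 ÷ 21 = 156 mm.
Tread T = 655 − 2 × 156 = 343 mm (≥ 250 mm).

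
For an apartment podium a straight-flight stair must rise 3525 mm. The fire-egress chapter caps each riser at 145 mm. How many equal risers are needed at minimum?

3525 / 145 = 24.31, so 25 risers are needed.

25 risers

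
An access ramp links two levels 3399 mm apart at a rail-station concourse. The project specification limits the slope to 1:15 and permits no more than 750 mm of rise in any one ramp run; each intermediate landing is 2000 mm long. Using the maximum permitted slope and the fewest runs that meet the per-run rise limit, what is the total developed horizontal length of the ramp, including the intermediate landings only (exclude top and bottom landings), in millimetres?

58985 mm

⌈3399/750⌉ = 5 ramp runs. That means 4 intermediate landings.
Horizontal run for 3399 mm of rise at 1:15 is 3399 × 15 = 50985 mm.
Intermediate landings: 4 × 2000 = 8000 mm.
Total developed length = 50985 + 8000 = 58985 mm.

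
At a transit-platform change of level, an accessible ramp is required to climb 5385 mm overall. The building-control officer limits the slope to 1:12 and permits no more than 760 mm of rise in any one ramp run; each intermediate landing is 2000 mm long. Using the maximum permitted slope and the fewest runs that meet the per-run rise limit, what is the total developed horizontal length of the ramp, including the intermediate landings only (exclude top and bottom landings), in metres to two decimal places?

5385 / 760 = 7.09, so 8 ramp runs are needed. That means 7 intermediate landings.
Ramp run (horizontal) at 1:12: 5385 × 12 = 64620 mm.
Intermediate landings: 7 × 2000 = 14000 mm.
Developed length = 64620 + 14000 = 78620 mm.
= 78.62 m.

78.62 m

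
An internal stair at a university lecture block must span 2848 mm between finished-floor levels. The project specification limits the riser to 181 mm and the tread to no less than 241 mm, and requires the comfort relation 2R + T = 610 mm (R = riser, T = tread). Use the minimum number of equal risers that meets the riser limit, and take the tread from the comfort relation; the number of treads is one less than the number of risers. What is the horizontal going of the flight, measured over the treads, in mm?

3810 mm

⌈2848/181⌉ = 16 risers.
R = 2848 ÷ 16 = 178 mm.
T = 610 − 2·178 = 254 mm, which satisfies the 241 mm minimum.
Treads = 16 − 1 = 15; going = 15 × 254 = 3810 mm.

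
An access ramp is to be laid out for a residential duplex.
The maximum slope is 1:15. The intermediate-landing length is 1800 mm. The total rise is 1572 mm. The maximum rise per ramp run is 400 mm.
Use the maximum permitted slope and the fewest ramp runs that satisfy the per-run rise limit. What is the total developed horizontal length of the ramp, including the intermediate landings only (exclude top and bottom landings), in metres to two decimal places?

28.98 m

1572 / 400 = 3.93, so 4 ramp runs are needed. That means 3 intermediate landings.
Ramp run (horizontal) at 1:15: 1572 × 15 = 23580 mm.
3 intermediate landings contribute 3 × 1800 = 5400 mm.
Developed length = 23580 + 5400 = 28980 mm.
= 28.98 m.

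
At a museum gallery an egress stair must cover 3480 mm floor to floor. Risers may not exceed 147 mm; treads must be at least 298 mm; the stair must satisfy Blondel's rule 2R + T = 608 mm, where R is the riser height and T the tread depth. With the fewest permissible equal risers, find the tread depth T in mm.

318 mm

3480 / 147 = 23.673 → round up to 24 risers.
Riser R = 3480 / 24 = 145 mm, within the 147 mm limit.
T = 608 − 2·145 = 318 mm, which satisfies the 298 mm minimum.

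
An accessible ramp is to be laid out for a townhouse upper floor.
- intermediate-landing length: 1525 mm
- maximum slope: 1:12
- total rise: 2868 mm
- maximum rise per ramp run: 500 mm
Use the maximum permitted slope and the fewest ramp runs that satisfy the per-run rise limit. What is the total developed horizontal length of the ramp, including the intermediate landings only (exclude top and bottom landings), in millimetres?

2868 / 500 = 5.74, so 6 ramp runs are needed. That means 5 intermediate landings.
Ramp run (horizontal) at 1:12: 2868 × 12 = 34416 mm.
Intermediate landings: 5 × 1525 = 7625 mm.
Developed length = 34416 + 7625 = 42041 mm.

42041 mm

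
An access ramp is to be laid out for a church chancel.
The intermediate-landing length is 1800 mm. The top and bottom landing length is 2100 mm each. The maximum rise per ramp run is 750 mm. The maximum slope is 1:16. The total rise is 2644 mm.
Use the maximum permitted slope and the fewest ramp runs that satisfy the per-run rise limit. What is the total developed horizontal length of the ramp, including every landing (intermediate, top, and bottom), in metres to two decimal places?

2644 / 750 = 3.53, so 4 ramp runs are needed. That means 3 intermediate landings.
Ramp run (horizontal) at 1:16: 2644 × 16 = 42304 mm.
3 intermediate landings contribute 3 × 1800 = 5400 mm.
Top and bottom landings: 2 × 2100 = 4200 mm.
Total = 42304 + 5400 + 4200 = 51904 mm.
= 51.90 m.

51.90 m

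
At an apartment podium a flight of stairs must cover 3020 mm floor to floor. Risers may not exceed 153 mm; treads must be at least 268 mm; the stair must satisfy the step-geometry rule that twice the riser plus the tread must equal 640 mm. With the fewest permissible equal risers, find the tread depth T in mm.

338 mm

3020 / 153 = 19.74, so 20 risers are needed.
Each riser is 3020/20 = 151 mm (≤ 153 mm).
Tread T = 640 − 2 × 151 = 338 mm (≥ 268 mm).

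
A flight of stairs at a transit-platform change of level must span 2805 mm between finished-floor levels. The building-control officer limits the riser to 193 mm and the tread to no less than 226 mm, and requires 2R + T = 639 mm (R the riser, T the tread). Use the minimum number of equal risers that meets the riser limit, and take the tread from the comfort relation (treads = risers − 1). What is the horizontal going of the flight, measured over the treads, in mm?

2805 / 193 = 14.534 → round up to 15 risers.
Riser R = 2805 / 15 = 187 mm, within the 193 mm limit.
Tread T = 639 − 2 × 187 = 265 mm (≥ 226 mm).
15 risers give 14 treads; going = 14 × 265 = 3710 mm.

3710 mm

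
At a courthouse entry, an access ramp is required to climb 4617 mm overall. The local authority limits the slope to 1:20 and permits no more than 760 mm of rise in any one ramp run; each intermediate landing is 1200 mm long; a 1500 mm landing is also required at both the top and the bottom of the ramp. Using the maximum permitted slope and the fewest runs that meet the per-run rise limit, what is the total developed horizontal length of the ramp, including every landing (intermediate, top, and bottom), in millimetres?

4617 / 760 = 6.075 → round up to 7 ramp runs. That means 6 intermediate landings.
Horizontal run for 4617 mm of rise at 1:20 is 4617 × 20 = 92340 mm.
Intermediate landings: 6 × 1200 = 7200 mm.
Top and bottom landings: 2 × 1500 = 3000 mm.
Total = 92340 + 7200 + 3000 = 102540 mm.

102540 mm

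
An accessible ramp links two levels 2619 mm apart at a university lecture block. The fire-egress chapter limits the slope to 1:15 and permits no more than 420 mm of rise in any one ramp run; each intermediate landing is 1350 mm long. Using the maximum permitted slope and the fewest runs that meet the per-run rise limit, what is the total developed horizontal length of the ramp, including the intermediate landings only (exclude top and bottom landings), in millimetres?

At most 420 each: 2619/420 = 6.24, giving 7 ramp runs. That means 6 intermediate landings.
Ramp run (horizontal) at 1:15: 2619 × 15 = 39285 mm.
6 intermediate landings contribute 6 × 1350 = 8100 mm.
Developed length = 39285 + 8100 = 47385 mm.

47385 mm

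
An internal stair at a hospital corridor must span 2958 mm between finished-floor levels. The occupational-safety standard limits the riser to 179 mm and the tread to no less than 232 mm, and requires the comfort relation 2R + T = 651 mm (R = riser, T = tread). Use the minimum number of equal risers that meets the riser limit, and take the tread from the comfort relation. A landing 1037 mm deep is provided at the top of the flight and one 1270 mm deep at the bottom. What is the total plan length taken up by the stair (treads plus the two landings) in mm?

⌈2958/179⌉ = 17 risers.
Riser R = 2958 / 17 = 174 mm, within the 179 mm limit.
From 2R + T = 651: T = 651 − 348 = 303 mm.
Going = (17 − 1) × 303 = 4848 mm.
Enclosure = 4848 + 1037 + 1270 = 7155 mm.

7155 mm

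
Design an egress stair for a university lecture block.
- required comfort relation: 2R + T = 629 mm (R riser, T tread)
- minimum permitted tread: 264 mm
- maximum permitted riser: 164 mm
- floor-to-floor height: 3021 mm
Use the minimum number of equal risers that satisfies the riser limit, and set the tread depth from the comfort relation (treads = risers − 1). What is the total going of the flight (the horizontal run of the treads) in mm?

5598 mm

3021 / 164 = 18.421 → round up to 19 risers.
Riser R = 3021 / 19 = 159 mm, within the 164 mm limit.
T = 629 − 2·159 = 311 mm, which satisfies the 264 mm minimum.
19 risers give 18 treads; going = 18 × 311 = 5598 mm.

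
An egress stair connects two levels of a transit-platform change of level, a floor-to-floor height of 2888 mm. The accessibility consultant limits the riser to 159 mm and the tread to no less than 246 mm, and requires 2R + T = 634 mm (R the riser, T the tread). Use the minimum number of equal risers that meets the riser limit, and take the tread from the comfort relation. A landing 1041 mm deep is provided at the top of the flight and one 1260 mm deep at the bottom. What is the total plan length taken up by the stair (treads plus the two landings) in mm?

⌈2888/159⌉ = 19 risers.
R = 2888 ÷ 19 = 152 mm.
T = 634 − 2·152 = 330 mm, which satisfies the 246 mm minimum.
19 risers give 18 treads; going = 18 × 330 = 5940 mm.
Enclosure = 5940 + 1041 + 1260 = 8241 mm.

8241 mm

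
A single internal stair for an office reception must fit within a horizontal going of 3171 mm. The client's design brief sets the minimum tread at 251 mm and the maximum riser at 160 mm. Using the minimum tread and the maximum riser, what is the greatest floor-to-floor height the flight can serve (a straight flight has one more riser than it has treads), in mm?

Treads that fit: ⌊3171 / 251⌋ = 12.
Risers = treads + 1 = 13.
Maximum height = 13 × 160 = 2080 mm.

2080 mm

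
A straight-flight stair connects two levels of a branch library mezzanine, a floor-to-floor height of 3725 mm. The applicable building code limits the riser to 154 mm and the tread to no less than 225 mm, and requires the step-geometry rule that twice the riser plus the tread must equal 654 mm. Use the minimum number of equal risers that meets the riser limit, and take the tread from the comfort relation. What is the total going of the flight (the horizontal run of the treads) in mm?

3725 / 154 = 24.19, so 25 risers are needed.
Riser R = 3725 / 25 = 149 mm, within the 154 mm limit.
T = 654 − 2·149 = 356 mm, which satisfies the 225 mm minimum.
Going = (25 − 1) × 356 = 8544 mm.

8544 mm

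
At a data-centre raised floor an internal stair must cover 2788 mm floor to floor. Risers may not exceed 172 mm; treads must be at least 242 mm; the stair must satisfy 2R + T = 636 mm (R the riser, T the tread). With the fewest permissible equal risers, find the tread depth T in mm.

⌈2788/172⌉ = 17 risers.
Riser R = 2788 / 17 = 164 mm, within the 172 mm limit.
T = 636 − 2·164 = 308 mm, which satisfies the 242 mm minimum.

308 mm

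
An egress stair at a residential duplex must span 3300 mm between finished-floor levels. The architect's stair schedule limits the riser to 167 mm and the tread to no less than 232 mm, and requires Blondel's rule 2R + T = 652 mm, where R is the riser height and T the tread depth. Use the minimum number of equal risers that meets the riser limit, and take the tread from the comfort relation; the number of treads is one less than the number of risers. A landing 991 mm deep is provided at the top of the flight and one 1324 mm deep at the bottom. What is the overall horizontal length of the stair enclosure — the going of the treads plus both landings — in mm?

At most 167 each: 3300/167 = 19.76, giving 20 risers.
R = 3300 ÷ 20 = 165 mm.
From 2R + T = 652: T = 652 − 330 = 322 mm.
Treads = 20 − 1 = 19; going = 19 × 322 = 6118 mm.
Add landings: 6118 + 991 + 1324 = 8433 mm.

8433 mm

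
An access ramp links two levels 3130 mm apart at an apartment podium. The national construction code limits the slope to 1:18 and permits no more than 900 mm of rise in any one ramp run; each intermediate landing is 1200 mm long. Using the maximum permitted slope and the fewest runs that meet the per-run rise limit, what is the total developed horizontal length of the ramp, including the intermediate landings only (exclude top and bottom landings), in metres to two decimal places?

At most 900 each: 3130/900 = 3.48, giving 4 ramp runs. That means 3 intermediate landings.
Ramp run (horizontal) at 1:18: 3130 × 18 = 56340 mm.
3 intermediate landings contribute 3 × 1200 = 3600 mm.
Developed length = 56340 + 3600 = 59940 mm.
= 59.94 m.

59.94 m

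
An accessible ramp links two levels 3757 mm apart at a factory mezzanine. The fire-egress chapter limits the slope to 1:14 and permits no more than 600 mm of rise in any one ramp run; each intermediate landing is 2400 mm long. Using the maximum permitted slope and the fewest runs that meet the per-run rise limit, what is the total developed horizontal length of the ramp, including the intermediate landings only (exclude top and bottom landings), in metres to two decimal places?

67.00 m

At most 600 each: 3757/600 = 6.26, giving 7 ramp runs. That means 6 intermediate landings.
Horizontal run for 3757 mm of rise at 1:14 is 3757 × 14 = 52598 mm.
6 intermediate landings contribute 6 × 2400 = 14400 mm.
Total developed length = 52598 + 14400 = 66998 mm.
= 67.00 m.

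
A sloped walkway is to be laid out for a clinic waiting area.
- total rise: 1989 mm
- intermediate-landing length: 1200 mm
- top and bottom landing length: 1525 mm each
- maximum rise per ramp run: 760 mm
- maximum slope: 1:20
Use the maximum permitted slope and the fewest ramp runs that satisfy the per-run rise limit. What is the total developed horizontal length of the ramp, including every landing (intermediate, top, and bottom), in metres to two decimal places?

45.23 m

At most 760 each: 1989/760 = 2.62, giving 3 ramp runs. That means 2 intermediate landings.
Ramp run (horizontal) at 1:20: 1989 × 20 = 39780 mm.
Intermediate landings: 2 × 1200 = 2400 mm.
Top and bottom landings: 2 × 1525 = 3050 mm.
Total = 39780 + 2400 + 3050 = 45230 mm.
= 45.23 m.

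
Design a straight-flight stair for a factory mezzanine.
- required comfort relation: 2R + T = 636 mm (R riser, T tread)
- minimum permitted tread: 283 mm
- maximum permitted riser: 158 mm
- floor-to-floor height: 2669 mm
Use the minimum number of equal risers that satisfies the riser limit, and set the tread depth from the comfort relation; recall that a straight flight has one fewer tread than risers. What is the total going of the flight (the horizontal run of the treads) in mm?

2669 / 158 = 16.892 → round up to 17 risers.
R = 2669 ÷ 17 = 157 mm.
From 2R + T = 636: T = 636 − 314 = 322 mm.
Going = (17 − 1) × 322 = 5152 mm.

5152 mm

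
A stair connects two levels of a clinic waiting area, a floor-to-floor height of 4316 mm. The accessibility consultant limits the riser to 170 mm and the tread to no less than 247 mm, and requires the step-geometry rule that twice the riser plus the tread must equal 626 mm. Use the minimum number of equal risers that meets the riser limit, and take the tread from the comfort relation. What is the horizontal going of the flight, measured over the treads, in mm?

7350 mm

⌈4316/170⌉ = 26 risers.
Riser R = 4316 / 26 = 166 mm, within the 170 mm limit.
Tread T = 626 − 2 × 166 = 294 mm (≥ 247 mm).
Treads = 26 − 1 = 25; going = 25 × 294 = 7350 mm.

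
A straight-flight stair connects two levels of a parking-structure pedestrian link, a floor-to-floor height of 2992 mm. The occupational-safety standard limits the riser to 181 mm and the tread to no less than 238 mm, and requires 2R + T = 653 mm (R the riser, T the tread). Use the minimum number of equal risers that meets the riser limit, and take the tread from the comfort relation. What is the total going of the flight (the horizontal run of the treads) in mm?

4816 mm

At most 181 each: 2992/181 = 16.53, giving 17 risers.
R = 2992 ÷ 17 = 176 mm.
Tread T = 653 − 2 × 176 = 301 mm (≥ 238 mm).
17 risers give 16 treads; going = 16 × 301 = 4816 mm.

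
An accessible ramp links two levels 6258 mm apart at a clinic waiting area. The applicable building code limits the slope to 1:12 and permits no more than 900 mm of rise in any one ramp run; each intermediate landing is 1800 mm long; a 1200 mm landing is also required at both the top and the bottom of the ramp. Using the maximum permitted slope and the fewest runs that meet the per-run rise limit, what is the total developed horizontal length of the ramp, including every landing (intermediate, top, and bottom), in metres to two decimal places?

⌈6258/900⌉ = 7 ramp runs. That means 6 intermediate landings.
Ramp run (horizontal) at 1:12: 6258 × 12 = 75096 mm.
6 intermediate landings contribute 6 × 1800 = 10800 mm.
Top and bottom landings: 2 × 1200 = 2400 mm.
Total = 75096 + 10800 + 2400 = 88296 mm.
= 88.30 m.

88.30 m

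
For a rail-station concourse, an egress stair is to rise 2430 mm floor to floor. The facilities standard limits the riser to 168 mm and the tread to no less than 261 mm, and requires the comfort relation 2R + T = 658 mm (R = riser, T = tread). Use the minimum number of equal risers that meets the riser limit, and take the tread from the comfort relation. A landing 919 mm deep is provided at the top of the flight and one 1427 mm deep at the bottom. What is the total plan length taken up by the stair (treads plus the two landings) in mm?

7022 mm

2430 / 168 = 14.46, so 15 risers are needed.
R = 2430 ÷ 15 = 162 mm.
From 2R + T = 658: T = 658 − 324 = 334 mm.
Treads = 15 − 1 = 14; going = 14 × 334 = 4676 mm.
Enclosure = 4676 + 919 + 1427 = 7022 mm.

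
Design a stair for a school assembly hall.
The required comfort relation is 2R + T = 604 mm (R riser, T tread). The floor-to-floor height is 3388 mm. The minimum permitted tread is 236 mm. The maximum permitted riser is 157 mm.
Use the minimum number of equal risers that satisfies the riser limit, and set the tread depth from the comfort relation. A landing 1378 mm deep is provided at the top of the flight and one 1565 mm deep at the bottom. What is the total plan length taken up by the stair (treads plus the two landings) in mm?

9159 mm

⌈3388/157⌉ = 22 risers.
Each riser is 3388/22 = 154 mm (≤ 157 mm).
From 2R + T = 604: T = 604 − 308 = 296 mm.
22 risers give 21 treads; going = 21 × 296 = 6216 mm.
Add landings: 6216 + 1378 + 1565 = 9159 mm.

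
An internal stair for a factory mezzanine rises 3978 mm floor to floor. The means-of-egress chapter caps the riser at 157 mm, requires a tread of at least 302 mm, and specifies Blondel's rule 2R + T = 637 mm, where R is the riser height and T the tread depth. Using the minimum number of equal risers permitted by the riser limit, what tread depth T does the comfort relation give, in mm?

3978 / 157 = 25.338 → round up to 26 risers.
Each riser is 3978/26 = 153 mm (≤ 157 mm).
From 2R + T = 637: T = 637 − 306 = 331 mm.

331 mm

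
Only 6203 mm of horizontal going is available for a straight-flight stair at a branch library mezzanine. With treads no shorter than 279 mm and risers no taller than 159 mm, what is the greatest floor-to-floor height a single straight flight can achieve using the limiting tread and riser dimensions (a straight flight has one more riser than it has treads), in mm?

3657 mm

6203 / 279 = 22.23, so 22 treads fit.
Risers = treads + 1 = 23.
Maximum height = 23 × 159 = 3657 mm.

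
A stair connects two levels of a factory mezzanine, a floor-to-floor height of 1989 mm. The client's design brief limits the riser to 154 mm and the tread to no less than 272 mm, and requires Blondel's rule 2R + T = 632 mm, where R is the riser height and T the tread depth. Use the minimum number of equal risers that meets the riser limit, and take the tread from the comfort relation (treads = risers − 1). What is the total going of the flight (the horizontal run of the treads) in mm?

3912 mm

1989 / 154 = 12.916 → round up to 13 risers.
R = 1989 ÷ 13 = 153 mm.
Tread T = 632 − 2 × 153 = 326 mm (≥ 272 mm).
Going = (13 − 1) × 326 = 3912 mm.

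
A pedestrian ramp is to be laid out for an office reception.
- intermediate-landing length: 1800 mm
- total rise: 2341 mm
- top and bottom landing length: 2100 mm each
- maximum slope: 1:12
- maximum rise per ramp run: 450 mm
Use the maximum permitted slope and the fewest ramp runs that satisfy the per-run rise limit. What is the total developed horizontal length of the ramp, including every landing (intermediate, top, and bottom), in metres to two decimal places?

2341 / 450 = 5.202 → round up to 6 ramp runs. That means 5 intermediate landings.
Horizontal run for 2341 mm of rise at 1:12 is 2341 × 12 = 28092 mm.
5 intermediate landings contribute 5 × 1800 = 9000 mm.
Top and bottom landings: 2 × 2100 = 4200 mm.
Total = 28092 + 9000 + 4200 = 41292 mm.
= 41.29 m.

41.29 m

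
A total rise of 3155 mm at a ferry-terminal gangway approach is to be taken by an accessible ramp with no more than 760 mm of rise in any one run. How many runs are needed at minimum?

5 runs

At most 760 each: 3155/760 = 4.15, giving 5 ramp runs.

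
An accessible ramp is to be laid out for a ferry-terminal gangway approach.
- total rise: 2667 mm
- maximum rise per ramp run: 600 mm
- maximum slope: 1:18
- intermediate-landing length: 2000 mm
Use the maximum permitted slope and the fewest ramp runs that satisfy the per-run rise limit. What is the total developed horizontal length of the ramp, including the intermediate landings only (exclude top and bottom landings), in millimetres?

56006 mm

At most 600 each: 2667/600 = 4.45, giving 5 ramp runs. That means 4 intermediate landings.
Horizontal run for 2667 mm of rise at 1:18 is 2667 × 18 = 48006 mm.
Intermediate landings: 4 × 2000 = 8000 mm.
Total developed length = 48006 + 8000 = 56006 mm.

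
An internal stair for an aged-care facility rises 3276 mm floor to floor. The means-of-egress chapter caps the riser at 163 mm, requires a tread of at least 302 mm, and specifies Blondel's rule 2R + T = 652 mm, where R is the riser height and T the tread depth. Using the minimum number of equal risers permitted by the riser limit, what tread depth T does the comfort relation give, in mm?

3276 / 163 = 20.10, so 21 risers are needed.
R = 3276 ÷ 21 = 156 mm.
T = 652 − 2·156 = 340 mm, which satisfies the 302 mm minimum.

340 mm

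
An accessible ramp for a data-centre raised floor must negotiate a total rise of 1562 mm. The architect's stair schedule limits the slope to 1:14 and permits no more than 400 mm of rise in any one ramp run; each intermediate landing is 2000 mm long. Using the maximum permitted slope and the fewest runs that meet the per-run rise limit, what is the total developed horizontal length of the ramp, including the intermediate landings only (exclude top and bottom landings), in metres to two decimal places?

⌈1562/400⌉ = 4 ramp runs. That means 3 intermediate landings.
Horizontal run for 1562 mm of rise at 1:14 is 1562 × 14 = 21868 mm.
3 intermediate landings contribute 3 × 2000 = 6000 mm.
Developed length = 21868 + 6000 = 27868 mm.
= 27.87 m.

27.87 m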